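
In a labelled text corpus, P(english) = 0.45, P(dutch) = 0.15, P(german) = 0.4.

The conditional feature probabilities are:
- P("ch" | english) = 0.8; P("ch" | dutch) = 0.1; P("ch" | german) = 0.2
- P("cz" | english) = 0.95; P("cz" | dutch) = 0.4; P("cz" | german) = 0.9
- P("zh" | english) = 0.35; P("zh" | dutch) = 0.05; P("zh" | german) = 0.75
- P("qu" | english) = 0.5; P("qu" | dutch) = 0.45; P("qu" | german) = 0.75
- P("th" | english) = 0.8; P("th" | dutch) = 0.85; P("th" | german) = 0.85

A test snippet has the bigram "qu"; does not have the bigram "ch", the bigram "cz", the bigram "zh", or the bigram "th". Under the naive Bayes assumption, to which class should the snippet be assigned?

dutch

english: 0.45 × (1−0.8) × (1−0.95) × (1−0.35) × 0.5 × (1−0.8) = 0.0002925
dutch: 0.15 × (1−0.1) × (1−0.4) × (1−0.05) × 0.45 × (1−0.85) = 0.005194125
german: 0.4 × (1−0.2) × (1−0.9) × (1−0.75) × 0.75 × (1−0.85) = 0.0009
Highest score → dutch.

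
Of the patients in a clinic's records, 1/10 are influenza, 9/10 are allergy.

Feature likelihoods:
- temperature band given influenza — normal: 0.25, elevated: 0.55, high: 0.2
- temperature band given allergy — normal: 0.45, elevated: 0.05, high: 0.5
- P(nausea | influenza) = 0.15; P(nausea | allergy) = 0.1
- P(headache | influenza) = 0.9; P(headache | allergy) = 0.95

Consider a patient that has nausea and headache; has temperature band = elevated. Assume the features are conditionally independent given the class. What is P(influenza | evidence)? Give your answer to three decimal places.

0.635

influenza: 0.1 × 0.55 × 0.15 × 0.9 = 0.007425
allergy: 0.9 × 0.05 × 0.1 × 0.95 = 0.004275
P(influenza | x) = 0.007425 / 0.0117 ≈ 0.635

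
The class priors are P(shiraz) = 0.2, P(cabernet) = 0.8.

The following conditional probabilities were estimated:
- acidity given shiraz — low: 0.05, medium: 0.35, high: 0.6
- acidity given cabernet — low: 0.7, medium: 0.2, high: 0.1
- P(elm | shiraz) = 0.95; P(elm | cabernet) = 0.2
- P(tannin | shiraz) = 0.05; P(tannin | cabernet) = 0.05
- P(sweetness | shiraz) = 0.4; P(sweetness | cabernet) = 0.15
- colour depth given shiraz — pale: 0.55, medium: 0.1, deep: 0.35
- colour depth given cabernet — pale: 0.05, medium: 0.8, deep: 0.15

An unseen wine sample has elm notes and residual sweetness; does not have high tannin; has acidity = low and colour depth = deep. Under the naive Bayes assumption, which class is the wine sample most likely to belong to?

cabernet

shiraz: 0.2 × 0.05 × 0.95 × (1−0.05) × 0.4 × 0.35 = 0.0012635
cabernet: 0.8 × 0.7 × 0.2 × (1−0.05) × 0.15 × 0.15 = 0.002394
Highest score → cabernet.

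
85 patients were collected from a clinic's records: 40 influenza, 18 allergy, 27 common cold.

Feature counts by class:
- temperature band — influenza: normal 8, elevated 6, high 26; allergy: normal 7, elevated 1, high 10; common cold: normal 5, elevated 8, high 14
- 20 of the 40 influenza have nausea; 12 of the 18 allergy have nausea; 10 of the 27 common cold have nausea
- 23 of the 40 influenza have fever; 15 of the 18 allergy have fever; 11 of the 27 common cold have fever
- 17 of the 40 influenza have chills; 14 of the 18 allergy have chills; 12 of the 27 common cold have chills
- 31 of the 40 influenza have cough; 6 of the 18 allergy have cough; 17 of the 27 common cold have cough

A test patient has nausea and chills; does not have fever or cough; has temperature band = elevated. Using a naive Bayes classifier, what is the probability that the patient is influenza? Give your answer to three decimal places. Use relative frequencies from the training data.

0.260

influenza: (40/85) × (6/40) × (20/40) × (17/40) × (17/40) × (9/40) = 0.001434375
allergy: (18/85) × (1/18) × (12/18) × (3/18) × (14/18) × (12/18) ≈ 0.000677802
common cold: (27/85) × (8/27) × (10/27) × (16/27) × (12/27) × (10/27) ≈ 0.0034003
P(influenza | x) = 0.001434375 / 0.005512477 ≈ 0.260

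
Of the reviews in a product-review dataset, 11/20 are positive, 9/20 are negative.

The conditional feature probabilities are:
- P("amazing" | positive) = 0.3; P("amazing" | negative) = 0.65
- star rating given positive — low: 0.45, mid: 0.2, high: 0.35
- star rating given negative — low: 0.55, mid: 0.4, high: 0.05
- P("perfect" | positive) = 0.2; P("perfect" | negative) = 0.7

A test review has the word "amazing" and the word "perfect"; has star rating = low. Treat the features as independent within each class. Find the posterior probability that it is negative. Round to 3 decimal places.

0.883

positive: 0.55 × 0.3 × 0.45 × 0.2 = 0.01485
negative: 0.45 × 0.65 × 0.55 × 0.7 = 0.1126125
P(negative | x) = 0.1126125 / 0.1274625 ≈ 0.883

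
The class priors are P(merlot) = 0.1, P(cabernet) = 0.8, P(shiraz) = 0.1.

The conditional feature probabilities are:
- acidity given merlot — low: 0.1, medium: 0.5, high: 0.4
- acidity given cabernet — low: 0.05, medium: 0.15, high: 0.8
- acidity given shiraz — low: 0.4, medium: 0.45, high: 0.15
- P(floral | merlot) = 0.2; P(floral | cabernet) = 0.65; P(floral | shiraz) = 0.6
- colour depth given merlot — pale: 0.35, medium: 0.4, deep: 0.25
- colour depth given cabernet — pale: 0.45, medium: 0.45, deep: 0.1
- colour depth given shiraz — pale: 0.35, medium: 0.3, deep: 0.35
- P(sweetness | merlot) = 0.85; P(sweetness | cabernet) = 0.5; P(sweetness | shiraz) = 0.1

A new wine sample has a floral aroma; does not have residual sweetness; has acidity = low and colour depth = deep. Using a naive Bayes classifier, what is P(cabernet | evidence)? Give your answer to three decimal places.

merlot: 0.1 × 0.1 × 0.2 × 0.25 × (1−0.85) = 0.000075
cabernet: 0.8 × 0.05 × 0.65 × 0.1 × (1−0.5) = 0.0013
shiraz: 0.1 × 0.4 × 0.6 × 0.35 × (1−0.1) = 0.00756
P(cabernet | x) = 0.0013 / 0.008935 ≈ 0.145

0.145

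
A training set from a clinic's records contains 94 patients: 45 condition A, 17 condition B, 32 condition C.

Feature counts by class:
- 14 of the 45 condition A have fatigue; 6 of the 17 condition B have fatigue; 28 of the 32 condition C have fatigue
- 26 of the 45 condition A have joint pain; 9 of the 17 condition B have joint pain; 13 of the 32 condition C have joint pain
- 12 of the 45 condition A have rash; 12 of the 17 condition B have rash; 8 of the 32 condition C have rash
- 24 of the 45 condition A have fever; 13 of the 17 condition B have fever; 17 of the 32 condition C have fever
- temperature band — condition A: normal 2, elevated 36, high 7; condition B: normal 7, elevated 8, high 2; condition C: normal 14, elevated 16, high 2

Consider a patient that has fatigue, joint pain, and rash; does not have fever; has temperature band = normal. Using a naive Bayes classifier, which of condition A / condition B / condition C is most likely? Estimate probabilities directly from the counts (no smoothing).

condition C

condition A: (45/94) × (14/45) × (26/45) × (12/45) × (21/45) × (2/45) ≈ 0.000475942
condition B: (17/94) × (6/17) × (9/17) × (12/17) × (4/17) × (7/17) ≈ 0.00231105
condition C: (32/94) × (28/32) × (13/32) × (8/32) × (15/32) × (14/32) ≈ 0.00620416
Highest score → condition C.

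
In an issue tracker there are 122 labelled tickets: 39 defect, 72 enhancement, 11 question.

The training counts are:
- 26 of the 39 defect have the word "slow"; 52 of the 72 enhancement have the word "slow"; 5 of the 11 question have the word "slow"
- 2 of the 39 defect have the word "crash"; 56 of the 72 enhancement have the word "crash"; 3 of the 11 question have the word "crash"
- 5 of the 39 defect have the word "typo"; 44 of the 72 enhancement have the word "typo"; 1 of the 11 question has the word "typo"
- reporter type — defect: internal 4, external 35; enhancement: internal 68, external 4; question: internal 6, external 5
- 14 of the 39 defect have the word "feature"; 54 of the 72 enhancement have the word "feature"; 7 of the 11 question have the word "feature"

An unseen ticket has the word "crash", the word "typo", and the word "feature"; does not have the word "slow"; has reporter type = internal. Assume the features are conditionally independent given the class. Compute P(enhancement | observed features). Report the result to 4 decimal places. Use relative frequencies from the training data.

defect: (39/122) × (13/39) × (2/39) × (5/39) × (4/39) × (14/39) ≈ 0.0000257937
enhancement: (72/122) × (20/72) × (56/72) × (44/72) × (68/72) × (54/72) ≈ 0.0551929
question: (11/122) × (6/11) × (3/11) × (1/11) × (6/11) × (7/11) ≈ 0.000423244
P(enhancement | x) = 0.0551929 / 0.0556419377 ≈ 0.9919

0.9919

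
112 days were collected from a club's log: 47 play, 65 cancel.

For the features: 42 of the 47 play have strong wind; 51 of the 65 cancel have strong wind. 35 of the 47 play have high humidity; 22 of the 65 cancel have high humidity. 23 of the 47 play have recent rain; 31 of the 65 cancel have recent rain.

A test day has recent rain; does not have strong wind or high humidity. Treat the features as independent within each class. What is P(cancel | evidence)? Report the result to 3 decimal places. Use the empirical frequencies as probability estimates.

0.876

play: (47/112) × (5/47) × (12/47) × (23/47) ≈ 0.00557783
cancel: (65/112) × (14/65) × (43/65) × (31/65) ≈ 0.0394379
P(cancel | x) = 0.0394379 / 0.04501573 ≈ 0.876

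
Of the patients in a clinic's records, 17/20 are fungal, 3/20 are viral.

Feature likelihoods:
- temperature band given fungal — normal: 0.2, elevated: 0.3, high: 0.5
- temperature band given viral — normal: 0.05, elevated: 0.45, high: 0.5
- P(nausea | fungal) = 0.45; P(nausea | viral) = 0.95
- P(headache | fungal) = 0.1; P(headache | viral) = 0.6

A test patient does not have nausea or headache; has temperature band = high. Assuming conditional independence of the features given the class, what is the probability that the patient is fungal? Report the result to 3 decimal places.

fungal: 0.85 × 0.5 × (1−0.45) × (1−0.1) = 0.210375
viral: 0.15 × 0.5 × (1−0.95) × (1−0.6) = 0.0015
P(fungal | x) = 0.210375 / 0.211875 ≈ 0.993

0.993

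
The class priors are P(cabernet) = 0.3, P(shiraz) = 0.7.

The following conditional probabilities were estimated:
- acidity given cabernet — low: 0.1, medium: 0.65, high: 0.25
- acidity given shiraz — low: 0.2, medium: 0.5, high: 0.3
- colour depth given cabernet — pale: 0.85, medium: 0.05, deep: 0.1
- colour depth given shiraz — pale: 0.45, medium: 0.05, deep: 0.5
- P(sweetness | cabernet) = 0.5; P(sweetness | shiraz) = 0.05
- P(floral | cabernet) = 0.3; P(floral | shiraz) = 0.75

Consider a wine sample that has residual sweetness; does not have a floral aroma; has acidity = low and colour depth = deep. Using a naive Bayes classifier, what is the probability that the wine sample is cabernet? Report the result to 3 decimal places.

cabernet: 0.3 × 0.1 × 0.1 × 0.5 × (1−0.3) = 0.00105
shiraz: 0.7 × 0.2 × 0.5 × 0.05 × (1−0.75) = 0.000875
P(cabernet | x) = 0.00105 / 0.001925 ≈ 0.545

0.545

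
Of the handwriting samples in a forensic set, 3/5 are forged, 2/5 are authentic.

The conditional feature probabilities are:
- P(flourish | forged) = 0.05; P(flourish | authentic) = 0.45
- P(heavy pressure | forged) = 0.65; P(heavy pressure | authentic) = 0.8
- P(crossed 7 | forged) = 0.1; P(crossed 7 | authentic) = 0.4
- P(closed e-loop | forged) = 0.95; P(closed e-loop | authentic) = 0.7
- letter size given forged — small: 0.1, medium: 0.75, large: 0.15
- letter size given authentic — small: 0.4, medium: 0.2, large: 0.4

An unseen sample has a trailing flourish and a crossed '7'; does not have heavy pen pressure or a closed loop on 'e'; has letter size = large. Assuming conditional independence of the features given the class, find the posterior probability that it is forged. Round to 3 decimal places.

forged: 0.6 × 0.05 × (1−0.65) × 0.1 × (1−0.95) × 0.15 = 0.000007875
authentic: 0.4 × 0.45 × (1−0.8) × 0.4 × (1−0.7) × 0.4 = 0.001728
P(forged | x) = 0.000007875 / 0.001735875 ≈ 0.005

0.005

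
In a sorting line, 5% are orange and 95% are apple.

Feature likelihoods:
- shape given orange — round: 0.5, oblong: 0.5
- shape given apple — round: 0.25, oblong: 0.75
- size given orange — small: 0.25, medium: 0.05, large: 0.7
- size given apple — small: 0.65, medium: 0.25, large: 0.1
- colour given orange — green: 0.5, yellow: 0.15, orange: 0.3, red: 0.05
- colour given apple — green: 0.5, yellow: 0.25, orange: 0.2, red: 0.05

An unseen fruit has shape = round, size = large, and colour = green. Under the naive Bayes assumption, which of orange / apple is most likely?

orange: 0.05 × 0.5 × 0.7 × 0.5 = 0.00875
apple: 0.95 × 0.25 × 0.1 × 0.5 = 0.011875
Highest score → apple.

apple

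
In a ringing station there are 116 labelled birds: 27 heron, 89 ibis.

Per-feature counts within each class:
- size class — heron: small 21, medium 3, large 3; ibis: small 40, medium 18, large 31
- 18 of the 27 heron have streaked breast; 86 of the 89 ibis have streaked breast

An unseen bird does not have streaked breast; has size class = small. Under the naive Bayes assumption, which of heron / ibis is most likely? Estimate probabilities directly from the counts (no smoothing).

heron: (27/116) × (21/27) × (9/27) ≈ 0.0603448
ibis: (89/116) × (40/89) × (3/89) ≈ 0.0116234
Highest score → heron.

heron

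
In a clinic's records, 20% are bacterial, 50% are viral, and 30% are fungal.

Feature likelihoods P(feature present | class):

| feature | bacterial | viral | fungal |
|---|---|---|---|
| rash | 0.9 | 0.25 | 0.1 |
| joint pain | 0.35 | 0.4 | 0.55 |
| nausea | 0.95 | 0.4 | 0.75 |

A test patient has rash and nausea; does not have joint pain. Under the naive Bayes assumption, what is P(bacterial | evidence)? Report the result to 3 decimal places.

bacterial: 0.2 × 0.9 × (1−0.35) × 0.95 = 0.11115
viral: 0.5 × 0.25 × (1−0.4) × 0.4 = 0.03
fungal: 0.3 × 0.1 × (1−0.55) × 0.75 = 0.010125
P(bacterial | x) = 0.11115 / 0.151275 ≈ 0.735

0.735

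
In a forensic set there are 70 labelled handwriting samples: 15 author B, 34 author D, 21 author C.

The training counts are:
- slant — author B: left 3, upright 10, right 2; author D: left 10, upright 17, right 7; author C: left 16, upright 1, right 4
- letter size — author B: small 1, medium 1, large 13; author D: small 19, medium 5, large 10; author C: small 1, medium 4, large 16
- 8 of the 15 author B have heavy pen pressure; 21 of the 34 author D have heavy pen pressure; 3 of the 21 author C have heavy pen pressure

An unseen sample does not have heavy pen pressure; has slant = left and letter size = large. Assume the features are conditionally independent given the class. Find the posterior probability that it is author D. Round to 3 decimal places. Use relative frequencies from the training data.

0.088

author B: (15/70) × (3/15) × (13/15) × (7/15) ≈ 0.0173333
author D: (34/70) × (10/34) × (10/34) × (13/34) ≈ 0.0160652
author C: (21/70) × (16/21) × (16/21) × (18/21) ≈ 0.149271
P(author D | x) = 0.0160652 / 0.1826695 ≈ 0.088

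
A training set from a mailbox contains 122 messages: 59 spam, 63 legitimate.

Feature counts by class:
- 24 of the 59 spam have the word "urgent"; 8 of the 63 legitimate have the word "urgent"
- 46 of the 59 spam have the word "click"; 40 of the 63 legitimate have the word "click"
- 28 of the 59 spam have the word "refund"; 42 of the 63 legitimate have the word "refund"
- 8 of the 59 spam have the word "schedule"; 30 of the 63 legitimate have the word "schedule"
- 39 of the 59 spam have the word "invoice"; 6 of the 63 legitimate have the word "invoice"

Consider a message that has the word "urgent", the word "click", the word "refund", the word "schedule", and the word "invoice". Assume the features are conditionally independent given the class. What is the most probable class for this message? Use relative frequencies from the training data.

spam

spam: (59/122) × (24/59) × (46/59) × (28/59) × (8/59) × (39/59) ≈ 0.006524
legitimate: (63/122) × (8/63) × (40/63) × (42/63) × (30/63) × (6/63) ≈ 0.00125878
Highest score → spam.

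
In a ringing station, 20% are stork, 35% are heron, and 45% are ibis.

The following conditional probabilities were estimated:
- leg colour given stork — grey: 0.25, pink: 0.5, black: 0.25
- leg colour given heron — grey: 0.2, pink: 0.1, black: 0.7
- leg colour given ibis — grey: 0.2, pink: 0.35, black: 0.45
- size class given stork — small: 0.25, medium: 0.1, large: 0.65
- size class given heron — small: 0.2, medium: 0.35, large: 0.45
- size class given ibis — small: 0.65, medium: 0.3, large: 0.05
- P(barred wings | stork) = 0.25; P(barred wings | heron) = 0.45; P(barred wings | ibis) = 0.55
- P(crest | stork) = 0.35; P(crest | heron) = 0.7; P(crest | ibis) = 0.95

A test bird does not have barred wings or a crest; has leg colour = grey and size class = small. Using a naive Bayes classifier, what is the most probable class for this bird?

stork

stork: 0.2 × 0.25 × 0.25 × (1−0.25) × (1−0.35) = 0.00609375
heron: 0.35 × 0.2 × 0.2 × (1−0.45) × (1−0.7) = 0.00231
ibis: 0.45 × 0.2 × 0.65 × (1−0.55) × (1−0.95) = 0.00131625
Highest score → stork.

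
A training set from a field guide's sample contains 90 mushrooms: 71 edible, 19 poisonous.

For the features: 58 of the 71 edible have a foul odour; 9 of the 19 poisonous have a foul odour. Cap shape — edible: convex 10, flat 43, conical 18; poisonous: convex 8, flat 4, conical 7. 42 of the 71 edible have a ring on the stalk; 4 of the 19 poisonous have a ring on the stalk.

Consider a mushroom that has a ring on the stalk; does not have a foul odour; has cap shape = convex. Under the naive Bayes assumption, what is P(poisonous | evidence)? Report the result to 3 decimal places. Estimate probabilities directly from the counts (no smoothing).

0.450

edible: (71/90) × (13/71) × (10/71) × (42/71) ≈ 0.0120346
poisonous: (19/90) × (10/19) × (8/19) × (4/19) ≈ 0.00984918
P(poisonous | x) = 0.00984918 / 0.02188378 ≈ 0.450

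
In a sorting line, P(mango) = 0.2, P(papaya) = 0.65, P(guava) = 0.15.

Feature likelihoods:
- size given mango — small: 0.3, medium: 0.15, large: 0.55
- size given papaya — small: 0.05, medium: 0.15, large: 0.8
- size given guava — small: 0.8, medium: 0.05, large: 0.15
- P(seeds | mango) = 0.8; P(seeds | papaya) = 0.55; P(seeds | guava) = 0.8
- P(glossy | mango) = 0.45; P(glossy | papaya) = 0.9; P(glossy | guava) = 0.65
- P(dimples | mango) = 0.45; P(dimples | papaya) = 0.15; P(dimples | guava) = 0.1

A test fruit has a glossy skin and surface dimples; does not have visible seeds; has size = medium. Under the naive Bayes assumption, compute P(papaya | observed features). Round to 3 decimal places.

mango: 0.2 × 0.15 × (1−0.8) × 0.45 × 0.45 = 0.001215
papaya: 0.65 × 0.15 × (1−0.55) × 0.9 × 0.15 = 0.005923125
guava: 0.15 × 0.05 × (1−0.8) × 0.65 × 0.1 = 0.0000975
P(papaya | x) = 0.005923125 / 0.007235625 ≈ 0.819

0.819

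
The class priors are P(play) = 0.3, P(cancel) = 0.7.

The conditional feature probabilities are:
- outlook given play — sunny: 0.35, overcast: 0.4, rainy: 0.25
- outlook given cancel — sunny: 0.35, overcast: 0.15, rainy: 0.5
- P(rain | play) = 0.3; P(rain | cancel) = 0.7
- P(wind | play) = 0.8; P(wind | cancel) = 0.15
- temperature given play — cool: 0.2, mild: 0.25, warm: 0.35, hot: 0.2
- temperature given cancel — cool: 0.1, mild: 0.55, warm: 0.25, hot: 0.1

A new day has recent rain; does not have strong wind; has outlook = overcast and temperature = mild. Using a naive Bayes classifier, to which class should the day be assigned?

play: 0.3 × 0.4 × 0.3 × (1−0.8) × 0.25 = 0.0018
cancel: 0.7 × 0.15 × 0.7 × (1−0.15) × 0.55 = 0.03436125
Highest score → cancel.

cancel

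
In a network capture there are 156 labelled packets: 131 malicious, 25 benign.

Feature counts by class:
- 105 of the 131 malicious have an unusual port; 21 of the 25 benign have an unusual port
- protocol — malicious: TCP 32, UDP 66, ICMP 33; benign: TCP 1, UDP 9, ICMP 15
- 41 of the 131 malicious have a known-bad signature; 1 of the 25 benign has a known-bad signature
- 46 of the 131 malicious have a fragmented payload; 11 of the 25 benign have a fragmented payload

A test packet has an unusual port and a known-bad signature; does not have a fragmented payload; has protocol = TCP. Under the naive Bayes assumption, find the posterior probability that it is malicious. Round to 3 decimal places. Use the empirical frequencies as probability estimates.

malicious: (131/156) × (105/131) × (32/131) × (41/131) × (85/131) ≈ 0.033389
benign: (25/156) × (21/25) × (1/25) × (1/25) × (14/25) ≈ 0.000120615
P(malicious | x) = 0.033389 / 0.033509615 ≈ 0.996

0.996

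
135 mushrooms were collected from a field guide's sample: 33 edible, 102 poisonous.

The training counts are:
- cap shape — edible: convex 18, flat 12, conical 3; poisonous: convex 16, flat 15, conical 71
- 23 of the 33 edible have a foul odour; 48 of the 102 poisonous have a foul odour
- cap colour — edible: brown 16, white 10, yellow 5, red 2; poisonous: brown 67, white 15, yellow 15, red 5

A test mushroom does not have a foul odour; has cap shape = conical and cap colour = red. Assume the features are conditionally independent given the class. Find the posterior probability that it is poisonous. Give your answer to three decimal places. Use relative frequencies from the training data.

edible: (33/135) × (3/33) × (10/33) × (2/33) ≈ 0.000408122
poisonous: (102/135) × (71/102) × (54/102) × (5/102) ≈ 0.0136486
P(poisonous | x) = 0.0136486 / 0.014056722 ≈ 0.971

0.971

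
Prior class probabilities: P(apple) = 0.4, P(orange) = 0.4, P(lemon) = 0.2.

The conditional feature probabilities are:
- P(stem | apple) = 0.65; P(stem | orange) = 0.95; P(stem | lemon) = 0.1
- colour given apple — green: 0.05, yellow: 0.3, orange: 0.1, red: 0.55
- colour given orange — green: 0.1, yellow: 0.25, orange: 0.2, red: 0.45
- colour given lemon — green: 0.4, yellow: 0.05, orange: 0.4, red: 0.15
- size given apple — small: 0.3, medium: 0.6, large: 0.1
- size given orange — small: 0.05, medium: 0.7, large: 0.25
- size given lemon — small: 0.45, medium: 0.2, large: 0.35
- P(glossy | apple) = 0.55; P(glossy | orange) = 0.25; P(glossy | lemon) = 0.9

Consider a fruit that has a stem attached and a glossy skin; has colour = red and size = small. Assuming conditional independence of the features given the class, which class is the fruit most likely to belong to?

apple: 0.4 × 0.65 × 0.55 × 0.3 × 0.55 = 0.023595
orange: 0.4 × 0.95 × 0.45 × 0.05 × 0.25 = 0.0021375
lemon: 0.2 × 0.1 × 0.15 × 0.45 × 0.9 = 0.001215
Highest score → apple.

apple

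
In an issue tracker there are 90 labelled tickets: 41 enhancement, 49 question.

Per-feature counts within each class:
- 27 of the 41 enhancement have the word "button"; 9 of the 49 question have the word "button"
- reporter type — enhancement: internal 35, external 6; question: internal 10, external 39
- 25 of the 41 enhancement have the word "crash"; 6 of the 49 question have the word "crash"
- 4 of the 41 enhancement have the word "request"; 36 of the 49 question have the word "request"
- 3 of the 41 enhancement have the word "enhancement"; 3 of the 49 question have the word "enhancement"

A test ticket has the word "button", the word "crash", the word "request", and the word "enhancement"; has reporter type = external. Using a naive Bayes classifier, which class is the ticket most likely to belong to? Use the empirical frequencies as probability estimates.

question

enhancement: (41/90) × (27/41) × (6/41) × (25/41) × (4/41) × (3/41) ≈ 0.000191099
question: (49/90) × (9/49) × (39/49) × (6/49) × (36/49) × (3/49) ≈ 0.000438385
Highest score → question.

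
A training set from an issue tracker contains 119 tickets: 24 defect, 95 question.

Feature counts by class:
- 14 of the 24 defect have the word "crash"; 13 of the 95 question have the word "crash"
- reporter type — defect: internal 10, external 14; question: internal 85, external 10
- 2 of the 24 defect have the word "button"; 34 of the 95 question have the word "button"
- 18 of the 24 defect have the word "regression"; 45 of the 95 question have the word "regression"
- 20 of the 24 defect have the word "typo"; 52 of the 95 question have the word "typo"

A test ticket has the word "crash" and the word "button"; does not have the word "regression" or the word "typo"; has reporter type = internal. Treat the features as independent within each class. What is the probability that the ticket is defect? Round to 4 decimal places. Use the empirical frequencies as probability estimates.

0.0200

defect: (24/119) × (14/24) × (10/24) × (2/24) × (6/24) × (4/24) ≈ 0.000170207
question: (95/119) × (13/95) × (85/95) × (34/95) × (50/95) × (43/95) ≈ 0.00833371
P(defect | x) = 0.000170207 / 0.008503917 ≈ 0.0200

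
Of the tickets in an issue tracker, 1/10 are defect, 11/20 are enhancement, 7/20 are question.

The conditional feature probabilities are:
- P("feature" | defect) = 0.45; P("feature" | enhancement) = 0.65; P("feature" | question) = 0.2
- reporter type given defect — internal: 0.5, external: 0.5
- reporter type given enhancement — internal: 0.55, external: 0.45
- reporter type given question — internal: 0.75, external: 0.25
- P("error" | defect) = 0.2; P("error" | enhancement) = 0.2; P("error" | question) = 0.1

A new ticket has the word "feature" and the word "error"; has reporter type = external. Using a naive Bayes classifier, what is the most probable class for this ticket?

defect: 0.1 × 0.45 × 0.5 × 0.2 = 0.0045
enhancement: 0.55 × 0.65 × 0.45 × 0.2 = 0.032175
question: 0.35 × 0.2 × 0.25 × 0.1 = 0.00175
Highest score → enhancement.

enhancement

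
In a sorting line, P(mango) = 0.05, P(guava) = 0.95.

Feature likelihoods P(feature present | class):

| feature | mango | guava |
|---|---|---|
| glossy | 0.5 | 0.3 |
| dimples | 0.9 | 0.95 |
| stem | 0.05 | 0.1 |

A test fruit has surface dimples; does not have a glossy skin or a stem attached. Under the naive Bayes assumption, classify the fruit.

guava

mango: 0.05 × (1−0.5) × 0.9 × (1−0.05) = 0.021375
guava: 0.95 × (1−0.3) × 0.95 × (1−0.1) = 0.568575
Highest score → guava.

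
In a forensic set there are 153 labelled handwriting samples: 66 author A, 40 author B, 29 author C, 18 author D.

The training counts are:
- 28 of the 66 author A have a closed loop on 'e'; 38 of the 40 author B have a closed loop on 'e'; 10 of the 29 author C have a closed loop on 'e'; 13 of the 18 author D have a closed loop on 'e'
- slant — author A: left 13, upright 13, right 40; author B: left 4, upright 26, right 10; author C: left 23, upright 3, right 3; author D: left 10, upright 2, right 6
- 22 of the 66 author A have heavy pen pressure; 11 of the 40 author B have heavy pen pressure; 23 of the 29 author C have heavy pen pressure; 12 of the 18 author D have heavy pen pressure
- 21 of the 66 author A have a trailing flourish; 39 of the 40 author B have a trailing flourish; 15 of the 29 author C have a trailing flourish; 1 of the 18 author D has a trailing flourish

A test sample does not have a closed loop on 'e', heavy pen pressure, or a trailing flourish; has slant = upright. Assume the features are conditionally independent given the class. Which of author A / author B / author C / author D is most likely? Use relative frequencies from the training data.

author A

author A: (66/153) × (38/66) × (13/66) × (44/66) × (45/66) ≈ 0.0222366
author B: (40/153) × (2/40) × (26/40) × (29/40) × (1/40) ≈ 0.000154003
author C: (29/153) × (19/29) × (3/29) × (6/29) × (14/29) ≈ 0.00128312
author D: (18/153) × (5/18) × (2/18) × (6/18) × (17/18) ≈ 0.00114312
Highest score → author A.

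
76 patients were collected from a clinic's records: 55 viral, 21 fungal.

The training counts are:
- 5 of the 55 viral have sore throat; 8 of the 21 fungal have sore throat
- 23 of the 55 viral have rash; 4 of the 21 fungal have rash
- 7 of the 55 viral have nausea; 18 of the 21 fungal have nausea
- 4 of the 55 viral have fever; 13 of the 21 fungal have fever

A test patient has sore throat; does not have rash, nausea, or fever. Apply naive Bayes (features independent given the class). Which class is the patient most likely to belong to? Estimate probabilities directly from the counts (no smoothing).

viral: (55/76) × (5/55) × (32/55) × (48/55) × (51/55) ≈ 0.0309763
fungal: (21/76) × (8/21) × (17/21) × (3/21) × (8/21) ≈ 0.00463744
Highest score → viral.

viral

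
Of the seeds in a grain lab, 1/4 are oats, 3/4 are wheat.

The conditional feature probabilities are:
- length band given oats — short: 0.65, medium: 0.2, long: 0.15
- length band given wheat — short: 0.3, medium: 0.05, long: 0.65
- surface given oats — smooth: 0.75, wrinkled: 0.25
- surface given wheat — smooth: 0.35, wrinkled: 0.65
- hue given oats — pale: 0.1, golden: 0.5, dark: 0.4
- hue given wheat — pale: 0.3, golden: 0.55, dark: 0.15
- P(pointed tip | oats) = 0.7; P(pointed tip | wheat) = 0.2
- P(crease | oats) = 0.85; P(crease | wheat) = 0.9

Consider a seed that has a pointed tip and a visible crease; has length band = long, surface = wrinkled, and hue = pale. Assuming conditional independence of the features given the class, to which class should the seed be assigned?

wheat

oats: 0.25 × 0.15 × 0.25 × 0.1 × 0.7 × 0.85 = 0.0005578125
wheat: 0.75 × 0.65 × 0.65 × 0.3 × 0.2 × 0.9 = 0.01711125
Highest score → wheat.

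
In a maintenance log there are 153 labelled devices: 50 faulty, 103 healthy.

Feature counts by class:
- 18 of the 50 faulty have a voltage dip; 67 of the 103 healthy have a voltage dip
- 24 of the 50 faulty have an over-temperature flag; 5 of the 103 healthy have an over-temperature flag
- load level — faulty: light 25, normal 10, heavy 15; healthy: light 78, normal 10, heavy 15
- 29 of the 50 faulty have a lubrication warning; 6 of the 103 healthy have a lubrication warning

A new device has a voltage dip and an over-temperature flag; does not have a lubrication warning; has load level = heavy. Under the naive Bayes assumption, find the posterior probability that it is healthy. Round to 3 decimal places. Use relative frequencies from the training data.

0.291

faulty: (50/153) × (18/50) × (24/50) × (15/50) × (21/50) ≈ 0.00711529
healthy: (103/153) × (67/103) × (5/103) × (15/103) × (97/103) ≈ 0.00291544
P(healthy | x) = 0.00291544 / 0.01003073 ≈ 0.291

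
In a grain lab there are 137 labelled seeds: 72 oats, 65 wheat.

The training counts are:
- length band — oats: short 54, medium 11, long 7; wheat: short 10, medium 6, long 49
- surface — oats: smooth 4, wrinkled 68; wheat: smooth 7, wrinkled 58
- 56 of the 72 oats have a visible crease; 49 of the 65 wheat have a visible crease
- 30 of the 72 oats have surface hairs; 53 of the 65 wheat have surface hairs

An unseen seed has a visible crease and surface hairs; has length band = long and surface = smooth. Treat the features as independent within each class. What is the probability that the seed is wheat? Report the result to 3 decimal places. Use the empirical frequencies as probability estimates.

0.963

oats: (72/137) × (7/72) × (4/72) × (56/72) × (30/72) ≈ 0.000919918
wheat: (65/137) × (49/65) × (7/65) × (49/65) × (53/65) ≈ 0.0236758
P(wheat | x) = 0.0236758 / 0.024595718 ≈ 0.963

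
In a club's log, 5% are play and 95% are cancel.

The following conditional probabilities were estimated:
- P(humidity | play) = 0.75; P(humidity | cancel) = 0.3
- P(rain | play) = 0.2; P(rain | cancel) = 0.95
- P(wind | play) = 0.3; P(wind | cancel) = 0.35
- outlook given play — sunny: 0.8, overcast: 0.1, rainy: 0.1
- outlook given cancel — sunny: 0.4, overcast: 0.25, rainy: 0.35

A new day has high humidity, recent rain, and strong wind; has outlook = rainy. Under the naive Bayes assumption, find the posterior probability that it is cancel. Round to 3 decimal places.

play: 0.05 × 0.75 × 0.2 × 0.3 × 0.1 = 0.000225
cancel: 0.95 × 0.3 × 0.95 × 0.35 × 0.35 = 0.033166875
P(cancel | x) = 0.033166875 / 0.033391875 ≈ 0.993

0.993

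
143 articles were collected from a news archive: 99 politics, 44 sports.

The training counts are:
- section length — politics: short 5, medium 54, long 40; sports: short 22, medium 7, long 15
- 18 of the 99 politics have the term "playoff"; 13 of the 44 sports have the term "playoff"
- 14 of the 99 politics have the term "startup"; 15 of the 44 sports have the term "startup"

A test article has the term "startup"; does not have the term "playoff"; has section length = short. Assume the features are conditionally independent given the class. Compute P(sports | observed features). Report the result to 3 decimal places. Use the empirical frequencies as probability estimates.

politics: (99/143) × (5/99) × (81/99) × (14/99) ≈ 0.00404554
sports: (44/143) × (22/44) × (31/44) × (15/44) ≈ 0.0369517
P(sports | x) = 0.0369517 / 0.04099724 ≈ 0.901

0.901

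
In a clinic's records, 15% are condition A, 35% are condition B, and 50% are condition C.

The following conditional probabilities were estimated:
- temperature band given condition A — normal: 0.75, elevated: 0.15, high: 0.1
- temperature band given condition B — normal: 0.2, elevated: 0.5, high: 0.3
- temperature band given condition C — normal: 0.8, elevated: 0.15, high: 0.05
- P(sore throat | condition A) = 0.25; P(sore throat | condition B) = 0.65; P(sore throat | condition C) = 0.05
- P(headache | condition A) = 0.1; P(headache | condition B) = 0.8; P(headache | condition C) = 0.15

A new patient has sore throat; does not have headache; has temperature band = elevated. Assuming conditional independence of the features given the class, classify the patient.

condition B

condition A: 0.15 × 0.15 × 0.25 × (1−0.1) = 0.0050625
condition B: 0.35 × 0.5 × 0.65 × (1−0.8) = 0.02275
condition C: 0.5 × 0.15 × 0.05 × (1−0.15) = 0.0031875
Highest score → condition B.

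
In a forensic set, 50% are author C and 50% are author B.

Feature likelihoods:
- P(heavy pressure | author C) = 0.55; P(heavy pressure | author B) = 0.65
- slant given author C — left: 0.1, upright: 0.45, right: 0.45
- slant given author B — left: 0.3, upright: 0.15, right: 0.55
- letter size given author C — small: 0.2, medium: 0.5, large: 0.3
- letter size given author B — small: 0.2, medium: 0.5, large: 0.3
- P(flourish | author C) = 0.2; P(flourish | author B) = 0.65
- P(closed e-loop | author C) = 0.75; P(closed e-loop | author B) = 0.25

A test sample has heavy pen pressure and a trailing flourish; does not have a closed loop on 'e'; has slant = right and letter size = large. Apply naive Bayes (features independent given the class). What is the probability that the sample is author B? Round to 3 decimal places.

0.934

author C: 0.5 × 0.55 × 0.45 × 0.3 × 0.2 × (1−0.75) = 0.00185625
author B: 0.5 × 0.65 × 0.55 × 0.3 × 0.65 × (1−0.25) = 0.0261421875
P(author B | x) = 0.0261421875 / 0.0279984375 ≈ 0.934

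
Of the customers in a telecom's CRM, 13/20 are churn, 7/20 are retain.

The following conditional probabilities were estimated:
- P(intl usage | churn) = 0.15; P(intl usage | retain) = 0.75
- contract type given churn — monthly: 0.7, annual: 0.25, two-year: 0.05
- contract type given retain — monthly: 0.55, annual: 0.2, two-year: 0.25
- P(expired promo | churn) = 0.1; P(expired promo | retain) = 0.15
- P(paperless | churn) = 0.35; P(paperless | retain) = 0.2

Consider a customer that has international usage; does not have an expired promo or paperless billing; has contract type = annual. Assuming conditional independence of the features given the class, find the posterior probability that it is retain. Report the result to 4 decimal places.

churn: 0.65 × 0.15 × 0.25 × (1−0.1) × (1−0.35) = 0.014259375
retain: 0.35 × 0.75 × 0.2 × (1−0.15) × (1−0.2) = 0.0357
P(retain | x) = 0.0357 / 0.049959375 ≈ 0.7146

0.7146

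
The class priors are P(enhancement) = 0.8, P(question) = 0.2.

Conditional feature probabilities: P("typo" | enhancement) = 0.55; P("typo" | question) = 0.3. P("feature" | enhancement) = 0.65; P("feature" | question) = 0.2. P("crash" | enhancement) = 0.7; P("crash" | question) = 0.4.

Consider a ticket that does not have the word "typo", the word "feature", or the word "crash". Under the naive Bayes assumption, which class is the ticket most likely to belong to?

question

enhancement: 0.8 × (1−0.55) × (1−0.65) × (1−0.7) = 0.0378
question: 0.2 × (1−0.3) × (1−0.2) × (1−0.4) = 0.0672
Highest score → question.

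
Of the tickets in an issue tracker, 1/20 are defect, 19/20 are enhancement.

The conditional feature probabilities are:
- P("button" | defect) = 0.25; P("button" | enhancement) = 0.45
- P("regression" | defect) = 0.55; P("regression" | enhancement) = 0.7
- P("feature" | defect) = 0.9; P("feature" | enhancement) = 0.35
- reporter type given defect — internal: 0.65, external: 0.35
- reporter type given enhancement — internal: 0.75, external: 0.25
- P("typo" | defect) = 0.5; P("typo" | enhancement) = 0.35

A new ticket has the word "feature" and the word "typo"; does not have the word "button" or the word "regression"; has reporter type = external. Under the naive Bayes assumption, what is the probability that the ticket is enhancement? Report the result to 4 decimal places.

defect: 0.05 × (1−0.25) × (1−0.55) × 0.9 × 0.35 × 0.5 = 0.0026578125
enhancement: 0.95 × (1−0.45) × (1−0.7) × 0.35 × 0.25 × 0.35 = 0.00480046875
P(enhancement | x) = 0.00480046875 / 0.00745828125 ≈ 0.6436

0.6436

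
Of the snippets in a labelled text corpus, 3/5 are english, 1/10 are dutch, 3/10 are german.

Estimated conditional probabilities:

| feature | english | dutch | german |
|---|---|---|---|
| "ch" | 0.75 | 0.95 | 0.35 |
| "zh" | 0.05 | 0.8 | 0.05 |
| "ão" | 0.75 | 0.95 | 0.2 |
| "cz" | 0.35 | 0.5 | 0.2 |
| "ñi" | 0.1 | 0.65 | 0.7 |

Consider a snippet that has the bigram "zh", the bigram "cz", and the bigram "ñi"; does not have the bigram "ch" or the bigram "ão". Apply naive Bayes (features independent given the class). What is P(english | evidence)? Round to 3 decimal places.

0.054

english: 0.6 × (1−0.75) × 0.05 × (1−0.75) × 0.35 × 0.1 = 0.000065625
dutch: 0.1 × (1−0.95) × 0.8 × (1−0.95) × 0.5 × 0.65 = 0.000065
german: 0.3 × (1−0.35) × 0.05 × (1−0.2) × 0.2 × 0.7 = 0.001092
P(english | x) = 0.000065625 / 0.001222625 ≈ 0.054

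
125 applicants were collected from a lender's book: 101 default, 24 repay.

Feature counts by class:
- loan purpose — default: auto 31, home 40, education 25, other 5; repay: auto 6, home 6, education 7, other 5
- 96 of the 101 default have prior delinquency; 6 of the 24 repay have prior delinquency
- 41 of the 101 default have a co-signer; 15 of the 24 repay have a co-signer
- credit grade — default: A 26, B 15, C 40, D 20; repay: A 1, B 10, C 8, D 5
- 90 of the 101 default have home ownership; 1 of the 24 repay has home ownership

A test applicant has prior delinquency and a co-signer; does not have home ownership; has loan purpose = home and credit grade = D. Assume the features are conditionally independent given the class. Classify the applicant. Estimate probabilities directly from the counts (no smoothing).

default: (101/125) × (40/101) × (96/101) × (41/101) × (20/101) × (11/101) ≈ 0.00266282
repay: (24/125) × (6/24) × (6/24) × (15/24) × (5/24) × (23/24) ≈ 0.0014974
Highest score → default.

default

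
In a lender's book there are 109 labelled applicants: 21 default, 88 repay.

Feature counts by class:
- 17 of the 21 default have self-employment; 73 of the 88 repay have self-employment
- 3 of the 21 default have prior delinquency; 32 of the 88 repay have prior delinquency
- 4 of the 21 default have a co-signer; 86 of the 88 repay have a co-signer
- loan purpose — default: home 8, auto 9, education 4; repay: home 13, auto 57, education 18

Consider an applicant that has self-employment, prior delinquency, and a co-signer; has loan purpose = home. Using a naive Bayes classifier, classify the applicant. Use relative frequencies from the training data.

default: (21/109) × (17/21) × (3/21) × (4/21) × (8/21) ≈ 0.00161672
repay: (88/109) × (73/88) × (32/88) × (86/88) × (13/88) ≈ 0.0351593
Highest score → repay.

repay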